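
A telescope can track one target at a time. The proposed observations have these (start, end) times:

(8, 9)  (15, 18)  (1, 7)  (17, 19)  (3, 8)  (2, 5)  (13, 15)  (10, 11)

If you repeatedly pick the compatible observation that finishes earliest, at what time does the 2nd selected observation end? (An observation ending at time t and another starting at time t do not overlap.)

Greedy by earliest finish: after sorting by end time, pick each interval compatible with the last pick.
Sorted by end: (2,5)  (1,7)  (3,8)  (8,9)  (10,11)  (13,15)  (15,18)  (17,19)
take (2,5); skip (3,8); take (8,9); take (10,11); take (13,15); take (15,18); skip (17,19).
Selected: (2,5) (8,9) (10,11) (13,15) (15,18)

9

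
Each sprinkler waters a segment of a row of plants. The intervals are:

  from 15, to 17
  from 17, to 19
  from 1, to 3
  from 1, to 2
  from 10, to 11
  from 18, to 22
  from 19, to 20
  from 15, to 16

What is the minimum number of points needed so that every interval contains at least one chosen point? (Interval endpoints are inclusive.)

By right end: [1,2]  [1,3]  [10,11]  [15,16]  [15,17]  [17,19]  [19,20]  [18,22]
[1,2] uncovered → point at 2; [10,11] uncovered → point at 11; [15,16] uncovered → point at 16; [17,19] uncovered → point at 19.
Points: 2, 11, 16, 19 (4 total).

4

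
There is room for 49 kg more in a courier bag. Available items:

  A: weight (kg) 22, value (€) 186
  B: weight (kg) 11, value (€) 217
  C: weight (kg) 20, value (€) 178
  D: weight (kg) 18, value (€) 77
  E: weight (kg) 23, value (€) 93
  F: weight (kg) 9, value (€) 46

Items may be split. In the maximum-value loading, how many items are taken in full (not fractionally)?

Ratios (sorted): B 19.73, C 8.90, A 8.45, F 5.11, D 4.28, E 4.04
take B (11 @ 217); take C (20 @ 178); take 18/22 of A → 152.18. Capacity used 49/49.
2 item(s) taken whole; one partial (take 18/22 of A).

2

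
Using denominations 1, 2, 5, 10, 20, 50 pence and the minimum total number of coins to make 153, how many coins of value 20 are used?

0

Greedy: take as many of the largest coin as possible, then repeat with the remainder.
153 − 3×50→3 − 1×2→1 − 1×1→0
Count of 20: 0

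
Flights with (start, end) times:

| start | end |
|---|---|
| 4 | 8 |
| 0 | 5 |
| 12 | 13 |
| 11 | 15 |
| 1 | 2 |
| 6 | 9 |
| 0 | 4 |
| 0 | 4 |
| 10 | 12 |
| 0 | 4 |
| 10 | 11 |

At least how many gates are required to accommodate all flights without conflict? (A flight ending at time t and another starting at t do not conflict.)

5

Events (time:±→running): 0:+→1 0:+→2 0:+→3 0:+→4 1:+→5 … peak 5.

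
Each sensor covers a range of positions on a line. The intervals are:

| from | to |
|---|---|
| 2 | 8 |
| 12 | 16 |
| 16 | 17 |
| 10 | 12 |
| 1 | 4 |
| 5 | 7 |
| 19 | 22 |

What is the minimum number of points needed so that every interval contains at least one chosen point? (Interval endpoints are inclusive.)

Sorted: [1,4] [5,7] [2,8] [10,12] [12,16] [16,17] [19,22]
{[1,4]} hit by 4; {[5,7],[2,8]} hit by 7; {[10,12],[12,16]} hit by 12; {[16,17]} hit by 17; {[19,22]} hit by 22.
Points: 4, 7, 12, 17, 22 (5 total).

5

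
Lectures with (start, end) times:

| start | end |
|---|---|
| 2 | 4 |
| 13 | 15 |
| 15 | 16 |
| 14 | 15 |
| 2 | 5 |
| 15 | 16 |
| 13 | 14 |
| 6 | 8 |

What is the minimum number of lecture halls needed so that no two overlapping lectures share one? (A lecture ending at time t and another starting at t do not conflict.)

starts: [2, 2, 6, 13, 13, 14, 15, 15]
ends:   [4, 5, 8, 14, 15, 15, 16, 16]
s2→1 s2→2  — peak 2.

2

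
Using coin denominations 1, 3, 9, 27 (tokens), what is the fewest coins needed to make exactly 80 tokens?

8

80 − 2×27→26 − 2×9→8 − 2×3→2 − 2×1→0
Total coins = 2 + 2 + 2 + 2 = 8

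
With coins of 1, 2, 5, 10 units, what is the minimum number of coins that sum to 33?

5

Greedy: take as many of the largest coin as possible, then repeat with the remainder.
33 − 3×10→3 − 1×2→1 − 1×1→0
Total coins = 3 + 1 + 1 = 5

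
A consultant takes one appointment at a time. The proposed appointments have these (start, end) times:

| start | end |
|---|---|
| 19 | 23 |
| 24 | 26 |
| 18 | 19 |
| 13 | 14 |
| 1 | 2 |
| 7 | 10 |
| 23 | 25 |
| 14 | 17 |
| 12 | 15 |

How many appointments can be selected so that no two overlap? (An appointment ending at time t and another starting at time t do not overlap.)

By end time: (1,2), (7,10), (13,14), (12,15), (14,17), (18,19), (19,23), (23,25), (24,26).
Pick (1,2); next start ≥ 2 → (7,10); next start ≥ 10 → (13,14); next start ≥ 14 → (14,17); next start ≥ 17 → (18,19); next start ≥ 19 → (19,23); next start ≥ 23 → (23,25).
Selected 7 appointments.

7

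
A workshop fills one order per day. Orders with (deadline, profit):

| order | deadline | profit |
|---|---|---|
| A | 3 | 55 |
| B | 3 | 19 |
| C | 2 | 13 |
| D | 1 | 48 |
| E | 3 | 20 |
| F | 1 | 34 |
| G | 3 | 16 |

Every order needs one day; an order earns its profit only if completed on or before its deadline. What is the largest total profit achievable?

Sort by profit descending; place each in the latest free slot ≤ its deadline.
Profit order: A=55 D=48 F=34 E=20 B=19 G=16 C=13
Assign: A→slot 3, D→slot 1, F skipped, E→slot 2, B skipped, G skipped, C skipped.
Slots: [1:D] [2:E] [3:A]
Profit = 48 + 20 + 55 = 123

123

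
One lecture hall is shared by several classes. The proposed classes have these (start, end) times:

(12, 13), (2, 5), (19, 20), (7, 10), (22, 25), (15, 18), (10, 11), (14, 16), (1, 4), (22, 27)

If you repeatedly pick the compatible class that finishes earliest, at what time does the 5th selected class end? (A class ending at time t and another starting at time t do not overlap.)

16

Greedy by earliest finish: after sorting by end time, pick each interval compatible with the last pick.
Sorted by end: (1,4)  (2,5)  (7,10)  (10,11)  (12,13)  (14,16)  (15,18)  (19,20)  (22,25)  (22,27)
take (1,4); take (7,10); take (10,11); take (12,13); take (14,16); take (19,20); take (22,25).
Selected: (1,4) (7,10) (10,11) (12,13) (14,16) (19,20) (22,25)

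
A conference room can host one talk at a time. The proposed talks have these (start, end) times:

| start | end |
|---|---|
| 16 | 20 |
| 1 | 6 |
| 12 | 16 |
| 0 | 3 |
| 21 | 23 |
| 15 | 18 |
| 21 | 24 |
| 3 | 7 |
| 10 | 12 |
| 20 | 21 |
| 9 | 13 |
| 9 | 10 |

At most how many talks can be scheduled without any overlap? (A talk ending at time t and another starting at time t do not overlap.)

8

Greedy by earliest finish: after sorting by end time, pick each interval compatible with the last pick.
Sorted by end: (0,3)  (1,6)  (3,7)  (9,10)  (10,12)  (9,13)  (12,16)  (15,18)  (16,20)  (20,21)  (21,23)  (21,24)
take (0,3); skip (1,6); take (3,7); take (9,10); take (10,12); take (12,16); take (16,20); take (20,21); take (21,23); skip (21,24).
Selected 8 talks.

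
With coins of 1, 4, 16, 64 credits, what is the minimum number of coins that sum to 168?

6

168 = 2×64 + 2×16 + 2×4
Total coins = 2 + 2 + 2 = 6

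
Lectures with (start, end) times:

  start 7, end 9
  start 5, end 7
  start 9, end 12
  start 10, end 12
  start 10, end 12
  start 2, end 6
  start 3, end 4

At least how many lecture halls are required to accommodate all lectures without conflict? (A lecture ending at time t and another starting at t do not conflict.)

3

Events (time:±→running): 2:+→1 3:+→2 4:-→1 5:+→2 6:-→1 7:-→0 7:+→1 9:-→0 9:+→1 10:+→2 10:+→3 … peak 3.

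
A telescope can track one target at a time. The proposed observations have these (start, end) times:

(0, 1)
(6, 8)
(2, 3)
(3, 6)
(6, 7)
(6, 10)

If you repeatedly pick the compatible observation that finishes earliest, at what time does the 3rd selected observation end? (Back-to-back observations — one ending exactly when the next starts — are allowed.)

Order by finish time; keep every interval that doesn't clash with the previous kept one.
Sorted by end: (0,1)  (2,3)  (3,6)  (6,7)  (6,8)  (6,10)
take (0,1); take (2,3); take (3,6); take (6,7); skip (6,10).
Selected: (0,1) (2,3) (3,6) (6,7)

6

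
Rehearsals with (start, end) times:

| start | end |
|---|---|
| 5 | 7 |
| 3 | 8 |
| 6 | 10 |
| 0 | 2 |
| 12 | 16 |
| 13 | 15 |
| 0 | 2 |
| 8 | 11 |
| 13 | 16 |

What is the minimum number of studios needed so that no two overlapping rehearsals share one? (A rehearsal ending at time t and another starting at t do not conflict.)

3

Count concurrent intervals with a sweep; the peak is the room count.
Events (time:±→running): 0:+→1 0:+→2 2:-→1 2:-→0 3:+→1 5:+→2 6:+→3 … peak 3.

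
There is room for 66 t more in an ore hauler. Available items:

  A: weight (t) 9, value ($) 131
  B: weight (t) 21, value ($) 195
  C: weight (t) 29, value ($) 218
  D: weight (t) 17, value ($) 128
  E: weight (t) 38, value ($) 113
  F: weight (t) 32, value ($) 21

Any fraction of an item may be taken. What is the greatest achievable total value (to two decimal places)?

596.83

Sort by value per unit weight and fill in that order.
Ratios (sorted): A 14.56, B 9.29, D 7.53, C 7.52, E 2.97, F 0.66
take A (9 @ 131); take B (21 @ 195); take D (17 @ 128); take 19/29 of C → 142.83. Capacity used 66/66.
Total value = 596.83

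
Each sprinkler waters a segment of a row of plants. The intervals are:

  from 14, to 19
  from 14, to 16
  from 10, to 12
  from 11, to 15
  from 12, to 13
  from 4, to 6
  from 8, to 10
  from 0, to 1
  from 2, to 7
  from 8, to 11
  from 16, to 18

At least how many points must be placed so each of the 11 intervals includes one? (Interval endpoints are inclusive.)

5

Process intervals by earliest right end; each time one isn't hit yet, stab at its right endpoint.
Sorted: [0,1] [4,6] [2,7] [8,10] [8,11] [10,12] [12,13] [11,15] [14,16] [16,18] [14,19]
{[0,1]} hit by 1; {[4,6],[2,7]} hit by 6; {[8,10],[8,11],[10,12]} hit by 10; {[12,13],[11,15]} hit by 13; {[14,16],[16,18],[14,19]} hit by 16.
Points: 1, 6, 10, 13, 16 (5 total).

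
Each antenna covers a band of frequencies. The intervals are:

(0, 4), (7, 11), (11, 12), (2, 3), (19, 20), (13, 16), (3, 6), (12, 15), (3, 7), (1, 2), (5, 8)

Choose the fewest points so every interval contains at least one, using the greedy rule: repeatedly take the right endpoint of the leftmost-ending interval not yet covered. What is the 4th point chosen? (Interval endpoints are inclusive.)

15

Sort by right endpoint; whenever an interval is uncovered, place a point at its right end.
Sorted: [1,2] [2,3] [0,4] [3,6] [3,7] [5,8] [7,11] [11,12] [12,15] [13,16] [19,20]
{[1,2],[2,3],[0,4]} hit by 2; {[3,6],[3,7],[5,8]} hit by 6; {[7,11],[11,12]} hit by 11; {[12,15],[13,16]} hit by 15; {[19,20]} hit by 20.
Points: 2, 6, 11, 15, 20 (5 total).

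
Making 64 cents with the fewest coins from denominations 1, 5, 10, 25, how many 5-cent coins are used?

Greedy: take as many of the largest coin as possible, then repeat with the remainder.
64 − 2×25→14 − 1×10→4 − 4×1→0
Count of 5: 0

0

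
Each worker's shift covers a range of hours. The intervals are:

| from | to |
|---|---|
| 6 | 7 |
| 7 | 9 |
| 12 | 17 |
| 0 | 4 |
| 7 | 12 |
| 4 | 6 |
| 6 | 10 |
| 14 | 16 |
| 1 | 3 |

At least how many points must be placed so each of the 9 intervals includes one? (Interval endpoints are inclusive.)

Process intervals by earliest right end; each time one isn't hit yet, stab at its right endpoint.
By right end: [1,3]  [0,4]  [4,6]  [6,7]  [7,9]  [6,10]  [7,12]  [14,16]  [12,17]
[1,3] uncovered → point at 3; [4,6] uncovered → point at 6; [7,9] uncovered → point at 9; [14,16] uncovered → point at 16.
Points: 3, 6, 9, 16 (4 total).

4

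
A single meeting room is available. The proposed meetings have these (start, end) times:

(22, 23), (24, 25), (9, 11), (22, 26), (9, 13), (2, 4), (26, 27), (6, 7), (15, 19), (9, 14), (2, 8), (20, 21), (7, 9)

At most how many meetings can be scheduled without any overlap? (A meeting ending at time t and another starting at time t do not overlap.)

9

Greedy by earliest finish: after sorting by end time, pick each interval compatible with the last pick.
Sorted by end: (2,4)  (6,7)  (2,8)  (7,9)  (9,11)  (9,13)  (9,14)  (15,19)  (20,21)  (22,23)  (24,25)  (22,26)  (26,27)
take (2,4); take (6,7); skip (2,8); take (7,9); take (9,11); take (15,19); take (20,21); take (22,23); take (24,25); take (26,27).
Selected 9 meetings.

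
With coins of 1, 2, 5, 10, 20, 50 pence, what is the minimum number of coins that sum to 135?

135 = 2×50 + 1×20 + 1×10 + 1×5
Total coins = 2 + 1 + 1 + 1 = 5

5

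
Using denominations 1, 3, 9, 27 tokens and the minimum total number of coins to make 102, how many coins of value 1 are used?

0

102 − 3×27→21 − 2×9→3 − 1×3→0
Count of 1: 0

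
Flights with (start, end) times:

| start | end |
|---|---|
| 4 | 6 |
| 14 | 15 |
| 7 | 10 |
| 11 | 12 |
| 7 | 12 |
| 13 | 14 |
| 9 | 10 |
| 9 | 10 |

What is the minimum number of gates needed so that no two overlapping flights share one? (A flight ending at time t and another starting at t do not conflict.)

Events (time:±→running): 4:+→1 6:-→0 7:+→1 7:+→2 9:+→3 9:+→4 … peak 4.

4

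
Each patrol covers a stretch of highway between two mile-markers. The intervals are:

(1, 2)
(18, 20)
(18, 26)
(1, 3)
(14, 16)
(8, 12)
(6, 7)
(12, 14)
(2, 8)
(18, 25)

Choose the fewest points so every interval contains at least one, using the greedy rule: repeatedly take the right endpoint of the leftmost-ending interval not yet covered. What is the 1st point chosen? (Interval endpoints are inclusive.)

Process intervals by earliest right end; each time one isn't hit yet, stab at its right endpoint.
Sorted: [1,2] [1,3] [6,7] [2,8] [8,12] [12,14] [14,16] [18,20] [18,25] [18,26]
{[1,2],[1,3]} hit by 2; {[6,7],[2,8]} hit by 7; {[8,12],[12,14]} hit by 12; {[14,16]} hit by 16; {[18,20],[18,25],[18,26]} hit by 20.
Points: 2, 7, 12, 16, 20 (5 total).

2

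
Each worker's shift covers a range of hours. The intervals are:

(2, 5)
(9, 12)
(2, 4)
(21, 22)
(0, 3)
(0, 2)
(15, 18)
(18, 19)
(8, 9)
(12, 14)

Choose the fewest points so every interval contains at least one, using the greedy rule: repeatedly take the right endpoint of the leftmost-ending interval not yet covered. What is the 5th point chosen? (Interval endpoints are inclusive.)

Sort by right endpoint; whenever an interval is uncovered, place a point at its right end.
By right end: [0,2]  [0,3]  [2,4]  [2,5]  [8,9]  [9,12]  [12,14]  [15,18]  [18,19]  [21,22]
[0,2] uncovered → point at 2; [8,9] uncovered → point at 9; [12,14] uncovered → point at 14; [15,18] uncovered → point at 18; [21,22] uncovered → point at 22.
Points: 2, 9, 14, 18, 22 (5 total).

22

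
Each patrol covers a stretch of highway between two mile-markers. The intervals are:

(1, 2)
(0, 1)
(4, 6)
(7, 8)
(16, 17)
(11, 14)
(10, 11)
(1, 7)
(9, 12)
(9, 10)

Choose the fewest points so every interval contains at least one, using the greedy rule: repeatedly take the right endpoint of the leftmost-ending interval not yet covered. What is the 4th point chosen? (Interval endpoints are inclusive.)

10

By right end: [0,1]  [1,2]  [4,6]  [1,7]  [7,8]  [9,10]  [10,11]  [9,12]  [11,14]  [16,17]
[0,1] uncovered → point at 1; [4,6] uncovered → point at 6; [7,8] uncovered → point at 8; [9,10] uncovered → point at 10; [11,14] uncovered → point at 14; [16,17] uncovered → point at 17.
Points: 1, 6, 8, 10, 14, 17 (6 total).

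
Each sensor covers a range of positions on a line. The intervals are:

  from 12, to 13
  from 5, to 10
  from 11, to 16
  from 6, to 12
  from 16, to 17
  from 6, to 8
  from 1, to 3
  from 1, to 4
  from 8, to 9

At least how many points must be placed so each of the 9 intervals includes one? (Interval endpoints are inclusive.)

4

Sorted: [1,3] [1,4] [6,8] [8,9] [5,10] [6,12] [12,13] [11,16] [16,17]
{[1,3],[1,4]} hit by 3; {[6,8],[8,9],[5,10],[6,12]} hit by 8; {[12,13],[11,16]} hit by 13; {[16,17]} hit by 17.
Points: 3, 8, 13, 17 (4 total).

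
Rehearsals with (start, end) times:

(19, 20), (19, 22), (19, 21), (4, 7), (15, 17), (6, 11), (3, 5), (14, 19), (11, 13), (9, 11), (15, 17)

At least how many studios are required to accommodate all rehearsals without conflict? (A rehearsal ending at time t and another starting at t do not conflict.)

Count concurrent intervals with a sweep; the peak is the room count.
Events (time:±→running): 3:+→1 4:+→2 5:-→1 6:+→2 7:-→1 9:+→2 11:-→1 11:-→0 11:+→1 13:-→0 14:+→1 15:+→2 15:+→3 … peak 3.

3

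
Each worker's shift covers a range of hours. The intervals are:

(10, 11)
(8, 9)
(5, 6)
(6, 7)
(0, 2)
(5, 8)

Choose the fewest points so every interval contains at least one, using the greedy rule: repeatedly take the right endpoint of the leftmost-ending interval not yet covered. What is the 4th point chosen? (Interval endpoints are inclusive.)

Process intervals by earliest right end; each time one isn't hit yet, stab at its right endpoint.
By right end: [0,2]  [5,6]  [6,7]  [5,8]  [8,9]  [10,11]
[0,2] uncovered → point at 2; [5,6] uncovered → point at 6; [8,9] uncovered → point at 9; [10,11] uncovered → point at 11.
Points: 2, 6, 9, 11 (4 total).

11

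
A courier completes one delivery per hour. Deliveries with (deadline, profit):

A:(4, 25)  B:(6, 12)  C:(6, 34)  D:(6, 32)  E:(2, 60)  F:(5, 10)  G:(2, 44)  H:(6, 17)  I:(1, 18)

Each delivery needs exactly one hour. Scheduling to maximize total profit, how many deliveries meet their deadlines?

By profit: E(d2,60), G(d2,44), C(d6,34), D(d6,32), A(d4,25), I(d1,18), H(d6,17), B(d6,12), F(d5,10)
E→slot 2; G→slot 1; C→slot 6; D→slot 5; A→slot 4; I skipped; H→slot 3; B skipped; F skipped.
6 of 9 scheduled.

6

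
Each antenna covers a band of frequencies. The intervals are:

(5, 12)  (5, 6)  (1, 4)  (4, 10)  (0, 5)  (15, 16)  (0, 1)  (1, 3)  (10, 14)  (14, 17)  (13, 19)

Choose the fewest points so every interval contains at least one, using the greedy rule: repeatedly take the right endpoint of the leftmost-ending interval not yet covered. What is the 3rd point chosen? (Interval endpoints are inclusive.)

14

Sorted: [0,1] [1,3] [1,4] [0,5] [5,6] [4,10] [5,12] [10,14] [15,16] [14,17] [13,19]
{[0,1],[1,3],[1,4],[0,5]} hit by 1; {[5,6],[4,10],[5,12]} hit by 6; {[10,14]} hit by 14; {[15,16],[14,17],[13,19]} hit by 16.
Points: 1, 6, 14, 16 (4 total).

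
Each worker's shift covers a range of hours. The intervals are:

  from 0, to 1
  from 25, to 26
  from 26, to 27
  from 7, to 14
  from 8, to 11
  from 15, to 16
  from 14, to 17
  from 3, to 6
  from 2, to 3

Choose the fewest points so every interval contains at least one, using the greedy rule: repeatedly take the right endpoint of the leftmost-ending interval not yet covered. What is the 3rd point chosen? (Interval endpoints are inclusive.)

Process intervals by earliest right end; each time one isn't hit yet, stab at its right endpoint.
By right end: [0,1]  [2,3]  [3,6]  [8,11]  [7,14]  [15,16]  [14,17]  [25,26]  [26,27]
[0,1] uncovered → point at 1; [2,3] uncovered → point at 3; [8,11] uncovered → point at 11; [15,16] uncovered → point at 16; [25,26] uncovered → point at 26.
Points: 1, 3, 11, 16, 26 (5 total).

11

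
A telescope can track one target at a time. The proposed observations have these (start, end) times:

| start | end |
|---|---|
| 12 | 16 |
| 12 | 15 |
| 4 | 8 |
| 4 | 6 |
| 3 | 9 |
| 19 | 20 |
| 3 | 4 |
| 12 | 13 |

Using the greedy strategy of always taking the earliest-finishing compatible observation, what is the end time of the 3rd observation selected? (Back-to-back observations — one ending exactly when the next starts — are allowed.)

Greedy by earliest finish: after sorting by end time, pick each interval compatible with the last pick.
By end time: (3,4), (4,6), (4,8), (3,9), (12,13), (12,15), (12,16), (19,20).
Pick (3,4); next start ≥ 4 → (4,6); next start ≥ 6 → (12,13); next start ≥ 13 → (19,20).
Selected: (3,4) (4,6) (12,13) (19,20)

13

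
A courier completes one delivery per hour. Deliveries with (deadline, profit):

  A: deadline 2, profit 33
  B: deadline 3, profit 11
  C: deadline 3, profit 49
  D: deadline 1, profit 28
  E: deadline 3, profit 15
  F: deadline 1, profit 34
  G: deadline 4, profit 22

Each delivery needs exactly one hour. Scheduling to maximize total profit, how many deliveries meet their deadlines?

Take jobs in profit order; each goes to the latest open slot no later than its deadline.
By profit: C(d3,49), F(d1,34), A(d2,33), D(d1,28), G(d4,22), E(d3,15), B(d3,11)
C→slot 3; F→slot 1; A→slot 2; D skipped; G→slot 4; E skipped; B skipped.
4 of 7 scheduled.

4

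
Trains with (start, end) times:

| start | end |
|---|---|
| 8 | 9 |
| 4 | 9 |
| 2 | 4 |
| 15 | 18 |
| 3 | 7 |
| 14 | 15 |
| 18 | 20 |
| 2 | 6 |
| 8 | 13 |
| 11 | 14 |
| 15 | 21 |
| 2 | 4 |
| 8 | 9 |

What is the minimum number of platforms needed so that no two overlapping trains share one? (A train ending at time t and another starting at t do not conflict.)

starts: [2, 2, 2, 3, 4, 8, 8, 8, 11, 14, 15, 15, 18]
ends:   [4, 4, 6, 7, 9, 9, 9, 13, 14, 15, 18, 20, 21]
s2→1 s2→2 s2→3 s3→4  — peak 4.

4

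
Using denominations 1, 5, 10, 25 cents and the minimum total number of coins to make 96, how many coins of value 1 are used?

96 = 3×25 + 2×10 + 1×1
Count of 1: 1

1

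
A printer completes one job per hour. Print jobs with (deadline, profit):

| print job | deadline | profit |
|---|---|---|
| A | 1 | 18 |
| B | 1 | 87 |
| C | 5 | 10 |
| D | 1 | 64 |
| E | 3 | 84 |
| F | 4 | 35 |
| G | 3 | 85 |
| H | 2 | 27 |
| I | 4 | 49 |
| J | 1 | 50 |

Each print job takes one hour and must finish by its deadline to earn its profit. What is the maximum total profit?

Profit order: B=87 G=85 E=84 D=64 J=50 I=49 F=35 H=27 A=18 C=10
Assign: B→slot 1, G→slot 3, E→slot 2, D skipped, J skipped, I→slot 4, F skipped, H skipped, A skipped, C→slot 5.
Slots: [1:B] [2:E] [3:G] [4:I] [5:C]
Profit = 87 + 84 + 85 + 49 + 10 = 315

315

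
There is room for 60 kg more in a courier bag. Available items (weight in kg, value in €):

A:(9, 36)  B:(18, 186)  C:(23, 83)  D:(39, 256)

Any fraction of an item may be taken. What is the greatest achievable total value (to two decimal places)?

Sort by value per unit weight and fill in that order.
Ratios (sorted): B 10.33, D 6.56, A 4.00, C 3.61
take B (18 @ 186); take D (39 @ 256); take 3/9 of A → 12.00. Capacity used 60/60.
Total value = 454.00

454.00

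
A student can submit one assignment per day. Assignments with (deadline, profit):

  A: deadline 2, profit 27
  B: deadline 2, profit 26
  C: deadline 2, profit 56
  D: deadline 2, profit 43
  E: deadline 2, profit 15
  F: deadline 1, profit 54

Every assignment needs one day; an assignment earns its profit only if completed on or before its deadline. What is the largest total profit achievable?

110

Take jobs in profit order; each goes to the latest open slot no later than its deadline.
Profit order: C=56 F=54 D=43 A=27 B=26 E=15
Assign: C→slot 2, F→slot 1, D skipped, A skipped, B skipped, E skipped.
Slots: [1:F] [2:C]
Profit = 54 + 56 = 110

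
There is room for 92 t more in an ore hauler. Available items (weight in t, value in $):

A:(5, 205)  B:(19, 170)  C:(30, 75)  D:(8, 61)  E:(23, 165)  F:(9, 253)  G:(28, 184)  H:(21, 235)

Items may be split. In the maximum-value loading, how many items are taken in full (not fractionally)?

Order: A (205/5=41.00) > F (253/9=28.11) > H (235/21=11.19) > B (170/19=8.95) > D (61/8=7.62) > E (165/23=7.17) > G (184/28=6.57) > C (75/30=2.50)
Fill: take A (5 @ 205) → take F (9 @ 253) → take H (21 @ 235) → take B (19 @ 170) → take D (8 @ 61) → take E (23 @ 165) → take 7/28 of G → 46.00; 92/92 used.
6 item(s) taken whole; one partial (take 7/28 of G).

6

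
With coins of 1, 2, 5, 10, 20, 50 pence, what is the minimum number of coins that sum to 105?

105 = 2×50 + 1×5
Total coins = 2 + 1 = 3

3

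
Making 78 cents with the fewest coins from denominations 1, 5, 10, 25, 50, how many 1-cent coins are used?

78 − 1×50→28 − 1×25→3 − 3×1→0
Count of 1: 3

3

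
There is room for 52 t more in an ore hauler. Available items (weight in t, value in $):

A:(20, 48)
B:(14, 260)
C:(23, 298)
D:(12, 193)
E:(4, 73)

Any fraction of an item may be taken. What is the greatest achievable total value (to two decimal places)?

Greedy by value/weight ratio, highest first.
Order: B (260/14=18.57) > E (73/4=18.25) > D (193/12=16.08) > C (298/23=12.96) > A (48/20=2.40)
Fill: take B (14 @ 260) → take E (4 @ 73) → take D (12 @ 193) → take 22/23 of C → 285.04; 52/52 used.
Total value = 811.04

811.04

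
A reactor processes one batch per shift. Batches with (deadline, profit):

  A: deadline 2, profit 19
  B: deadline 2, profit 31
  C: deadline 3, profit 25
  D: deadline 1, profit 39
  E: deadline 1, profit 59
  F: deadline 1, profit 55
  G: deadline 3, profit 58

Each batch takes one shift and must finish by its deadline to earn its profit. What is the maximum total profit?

Take jobs in profit order; each goes to the latest open slot no later than its deadline.
By profit: E(d1,59), G(d3,58), F(d1,55), D(d1,39), B(d2,31), C(d3,25), A(d2,19)
E→slot 1; G→slot 3; F skipped; D skipped; B→slot 2; C skipped; A skipped.
Profit = 59 + 31 + 58 = 148

148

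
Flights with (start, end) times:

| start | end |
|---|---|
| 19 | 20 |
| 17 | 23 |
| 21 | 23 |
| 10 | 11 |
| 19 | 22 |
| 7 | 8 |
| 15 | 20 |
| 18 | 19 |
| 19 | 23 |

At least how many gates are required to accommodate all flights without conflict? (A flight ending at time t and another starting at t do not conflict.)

starts: [7, 10, 15, 17, 18, 19, 19, 19, 21]
ends:   [8, 11, 19, 20, 20, 22, 23, 23, 23]
s7→1 e8→0 s10→1 e11→0 s15→1 s17→2 s18→3 e19→2 s19→3 s19→4 s19→5  — peak 5.

5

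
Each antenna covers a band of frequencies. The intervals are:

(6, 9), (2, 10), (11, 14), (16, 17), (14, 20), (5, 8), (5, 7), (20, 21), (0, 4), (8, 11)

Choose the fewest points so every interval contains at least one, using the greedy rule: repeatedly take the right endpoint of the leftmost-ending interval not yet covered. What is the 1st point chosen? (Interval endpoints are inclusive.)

4

Process intervals by earliest right end; each time one isn't hit yet, stab at its right endpoint.
Sorted: [0,4] [5,7] [5,8] [6,9] [2,10] [8,11] [11,14] [16,17] [14,20] [20,21]
{[0,4]} hit by 4; {[5,7],[5,8],[6,9],[2,10]} hit by 7; {[8,11],[11,14]} hit by 11; {[16,17],[14,20]} hit by 17; {[20,21]} hit by 21.
Points: 4, 7, 11, 17, 21 (5 total).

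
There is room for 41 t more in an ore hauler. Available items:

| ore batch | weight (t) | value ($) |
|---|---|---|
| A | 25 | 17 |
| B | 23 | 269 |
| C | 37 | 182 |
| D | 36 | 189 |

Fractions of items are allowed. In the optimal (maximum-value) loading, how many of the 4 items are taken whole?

1

Sort by value per unit weight and fill in that order.
Ratios (sorted): B 11.70, D 5.25, C 4.92, A 0.68
take B (23 @ 269); take 18/36 of D → 94.50. Capacity used 41/41.
1 item(s) taken whole; one partial (take 18/36 of D).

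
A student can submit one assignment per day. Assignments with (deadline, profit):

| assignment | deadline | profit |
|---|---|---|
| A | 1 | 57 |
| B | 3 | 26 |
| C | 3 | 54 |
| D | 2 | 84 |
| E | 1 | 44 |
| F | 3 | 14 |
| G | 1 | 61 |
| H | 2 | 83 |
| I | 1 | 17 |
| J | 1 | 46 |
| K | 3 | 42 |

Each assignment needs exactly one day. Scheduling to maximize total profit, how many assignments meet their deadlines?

3

Profit order: D=84 H=83 G=61 A=57 C=54 J=46 E=44 K=42 B=26 I=17 F=14
Assign: D→slot 2, H→slot 1, G skipped, A skipped, C→slot 3, J skipped, E skipped, K skipped, B skipped, I skipped, F skipped.
Slots: [1:H] [2:D] [3:C]
3 of 11 scheduled.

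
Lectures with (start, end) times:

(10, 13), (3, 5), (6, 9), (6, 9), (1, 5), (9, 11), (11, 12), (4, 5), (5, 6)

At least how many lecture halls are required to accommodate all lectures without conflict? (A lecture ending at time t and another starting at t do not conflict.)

3

starts: [1, 3, 4, 5, 6, 6, 9, 10, 11]
ends:   [5, 5, 5, 6, 9, 9, 11, 12, 13]
s1→1 s3→2 s4→3  — peak 3.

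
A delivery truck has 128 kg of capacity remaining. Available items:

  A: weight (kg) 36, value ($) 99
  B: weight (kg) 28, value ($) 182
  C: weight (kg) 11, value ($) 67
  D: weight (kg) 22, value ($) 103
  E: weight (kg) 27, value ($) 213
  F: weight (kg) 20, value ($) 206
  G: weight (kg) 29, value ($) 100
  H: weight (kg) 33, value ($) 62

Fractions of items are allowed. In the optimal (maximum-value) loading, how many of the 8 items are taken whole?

Greedy by value/weight ratio, highest first.
Order: F (206/20=10.30) > E (213/27=7.89) > B (182/28=6.50) > C (67/11=6.09) > D (103/22=4.68) > G (100/29=3.45) > A (99/36=2.75) > H (62/33=1.88)
Fill: take F (20 @ 206) → take E (27 @ 213) → take B (28 @ 182) → take C (11 @ 67) → take D (22 @ 103) → take 20/29 of G → 68.97; 128/128 used.
5 item(s) taken whole; one partial (take 20/29 of G).

5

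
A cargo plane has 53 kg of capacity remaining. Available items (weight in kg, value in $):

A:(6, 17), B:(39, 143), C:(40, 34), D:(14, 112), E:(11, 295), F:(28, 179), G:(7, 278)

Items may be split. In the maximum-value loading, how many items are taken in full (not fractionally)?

3

Greedy by value/weight ratio, highest first.
Order: G (278/7=39.71) > E (295/11=26.82) > D (112/14=8.00) > F (179/28=6.39) > B (143/39=3.67) > A (17/6=2.83) > C (34/40=0.85)
Fill: take G (7 @ 278) → take E (11 @ 295) → take D (14 @ 112) → take 21/28 of F → 134.25; 53/53 used.
3 item(s) taken whole; one partial (take 21/28 of F).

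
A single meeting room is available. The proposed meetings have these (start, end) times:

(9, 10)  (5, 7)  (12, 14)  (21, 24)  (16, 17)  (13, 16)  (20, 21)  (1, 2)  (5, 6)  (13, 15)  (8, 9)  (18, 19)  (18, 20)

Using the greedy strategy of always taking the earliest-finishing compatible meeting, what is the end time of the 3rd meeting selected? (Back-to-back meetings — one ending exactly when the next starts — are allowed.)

Greedy by earliest finish: after sorting by end time, pick each interval compatible with the last pick.
By end time: (1,2), (5,6), (5,7), (8,9), (9,10), (12,14), (13,15), (13,16), (16,17), (18,19), (18,20), (20,21), (21,24).
Pick (1,2); next start ≥ 2 → (5,6); next start ≥ 6 → (8,9); next start ≥ 9 → (9,10); next start ≥ 10 → (12,14); next start ≥ 14 → (16,17); next start ≥ 17 → (18,19); next start ≥ 19 → (20,21); next start ≥ 21 → (21,24).
Selected: (1,2) (5,6) (8,9) (9,10) (12,14) (16,17) (18,19) (20,21) (21,24)

9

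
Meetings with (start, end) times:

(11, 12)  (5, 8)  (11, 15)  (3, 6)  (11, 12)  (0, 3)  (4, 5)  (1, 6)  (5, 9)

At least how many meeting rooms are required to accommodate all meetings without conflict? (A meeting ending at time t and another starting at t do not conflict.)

Count concurrent intervals with a sweep; the peak is the room count.
starts: [0, 1, 3, 4, 5, 5, 11, 11, 11]
ends:   [3, 5, 6, 6, 8, 9, 12, 12, 15]
s0→1 s1→2 e3→1 s3→2 s4→3 e5→2 s5→3 s5→4  — peak 4.

4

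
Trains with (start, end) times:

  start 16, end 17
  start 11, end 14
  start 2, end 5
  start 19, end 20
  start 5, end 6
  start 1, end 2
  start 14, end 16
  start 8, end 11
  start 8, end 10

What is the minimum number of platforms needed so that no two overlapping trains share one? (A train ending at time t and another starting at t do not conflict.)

2

Events (time:±→running): 1:+→1 2:-→0 2:+→1 5:-→0 5:+→1 6:-→0 8:+→1 8:+→2 … peak 2.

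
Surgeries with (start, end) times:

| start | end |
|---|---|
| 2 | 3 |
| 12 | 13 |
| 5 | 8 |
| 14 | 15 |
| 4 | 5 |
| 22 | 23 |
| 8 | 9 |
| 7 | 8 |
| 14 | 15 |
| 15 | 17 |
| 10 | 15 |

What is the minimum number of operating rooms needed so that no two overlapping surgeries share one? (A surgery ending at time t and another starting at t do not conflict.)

Count concurrent intervals with a sweep; the peak is the room count.
Events (time:±→running): 2:+→1 3:-→0 4:+→1 5:-→0 5:+→1 7:+→2 8:-→1 8:-→0 8:+→1 9:-→0 10:+→1 12:+→2 13:-→1 14:+→2 14:+→3 … peak 3.

3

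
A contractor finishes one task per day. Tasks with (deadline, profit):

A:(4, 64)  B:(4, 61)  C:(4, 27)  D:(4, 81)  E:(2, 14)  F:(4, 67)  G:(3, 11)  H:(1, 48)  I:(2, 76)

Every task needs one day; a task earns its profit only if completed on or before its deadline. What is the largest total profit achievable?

Profit order: D=81 I=76 F=67 A=64 B=61 H=48 C=27 E=14 G=11
Assign: D→slot 4, I→slot 2, F→slot 3, A→slot 1, B skipped, H skipped, C skipped, E skipped, G skipped.
Slots: [1:A] [2:I] [3:F] [4:D]
Profit = 64 + 76 + 67 + 81 = 288

288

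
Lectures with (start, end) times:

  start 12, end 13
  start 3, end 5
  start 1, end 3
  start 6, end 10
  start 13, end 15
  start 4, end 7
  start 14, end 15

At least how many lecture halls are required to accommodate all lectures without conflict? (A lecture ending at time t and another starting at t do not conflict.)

2

The answer is the maximum number of intervals overlapping at any instant.
starts: [1, 3, 4, 6, 12, 13, 14]
ends:   [3, 5, 7, 10, 13, 15, 15]
s1→1 e3→0 s3→1 s4→2  — peak 2.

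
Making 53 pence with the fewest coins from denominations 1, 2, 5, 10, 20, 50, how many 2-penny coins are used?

1

Use the largest denomination that fits, subtract, and repeat.
53 − 1×50→3 − 1×2→1 − 1×1→0
Count of 2: 1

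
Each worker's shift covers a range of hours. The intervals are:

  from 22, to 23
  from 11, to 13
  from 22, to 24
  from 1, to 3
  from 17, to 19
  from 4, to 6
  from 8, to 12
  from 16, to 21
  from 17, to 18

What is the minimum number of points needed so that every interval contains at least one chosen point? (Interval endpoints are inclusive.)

Sorted: [1,3] [4,6] [8,12] [11,13] [17,18] [17,19] [16,21] [22,23] [22,24]
{[1,3]} hit by 3; {[4,6]} hit by 6; {[8,12],[11,13]} hit by 12; {[17,18],[17,19],[16,21]} hit by 18; {[22,23],[22,24]} hit by 23.
Points: 3, 6, 12, 18, 23 (5 total).

5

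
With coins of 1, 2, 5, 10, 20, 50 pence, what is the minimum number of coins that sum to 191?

191 = 3×50 + 2×20 + 1×1
Total coins = 3 + 2 + 1 = 6

6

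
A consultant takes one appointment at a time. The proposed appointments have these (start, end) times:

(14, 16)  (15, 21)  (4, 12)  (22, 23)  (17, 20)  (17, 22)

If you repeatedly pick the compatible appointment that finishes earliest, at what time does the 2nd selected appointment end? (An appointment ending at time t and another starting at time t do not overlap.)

16

Greedy by earliest finish: after sorting by end time, pick each interval compatible with the last pick.
Sorted by end: (4,12)  (14,16)  (17,20)  (15,21)  (17,22)  (22,23)
take (4,12); take (14,16); take (17,20); skip (17,22); take (22,23).
Selected: (4,12) (14,16) (17,20) (22,23)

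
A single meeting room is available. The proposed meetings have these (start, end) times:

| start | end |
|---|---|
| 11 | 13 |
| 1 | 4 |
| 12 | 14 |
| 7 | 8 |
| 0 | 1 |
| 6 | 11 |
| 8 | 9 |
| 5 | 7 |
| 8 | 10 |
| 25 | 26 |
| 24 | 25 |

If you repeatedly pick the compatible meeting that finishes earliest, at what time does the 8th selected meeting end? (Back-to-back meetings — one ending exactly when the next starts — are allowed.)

26

Sorted by end: (0,1)  (1,4)  (5,7)  (7,8)  (8,9)  (8,10)  (6,11)  (11,13)  (12,14)  (24,25)  (25,26)
take (0,1); take (1,4); take (5,7); take (7,8); take (8,9); take (11,13); skip (12,14); take (24,25); take (25,26).
Selected: (0,1) (1,4) (5,7) (7,8) (8,9) (11,13) (24,25) (25,26)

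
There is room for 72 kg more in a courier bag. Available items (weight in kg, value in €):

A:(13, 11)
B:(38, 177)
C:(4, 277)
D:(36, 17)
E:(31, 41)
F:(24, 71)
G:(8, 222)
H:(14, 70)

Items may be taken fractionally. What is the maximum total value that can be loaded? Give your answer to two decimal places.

Ratios (sorted): C 69.25, G 27.75, H 5.00, B 4.66, F 2.96, E 1.32, A 0.85, D 0.47
take C (4 @ 277); take G (8 @ 222); take H (14 @ 70); take B (38 @ 177); take 8/24 of F → 23.67. Capacity used 72/72.
Total value = 769.67

769.67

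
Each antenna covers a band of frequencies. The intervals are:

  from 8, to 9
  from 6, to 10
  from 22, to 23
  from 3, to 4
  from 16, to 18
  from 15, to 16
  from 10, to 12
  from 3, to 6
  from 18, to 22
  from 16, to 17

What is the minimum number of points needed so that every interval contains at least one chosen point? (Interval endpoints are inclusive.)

5

Sort by right endpoint; whenever an interval is uncovered, place a point at its right end.
By right end: [3,4]  [3,6]  [8,9]  [6,10]  [10,12]  [15,16]  [16,17]  [16,18]  [18,22]  [22,23]
[3,4] uncovered → point at 4; [8,9] uncovered → point at 9; [10,12] uncovered → point at 12; [15,16] uncovered → point at 16; [18,22] uncovered → point at 22.
Points: 4, 9, 12, 16, 22 (5 total).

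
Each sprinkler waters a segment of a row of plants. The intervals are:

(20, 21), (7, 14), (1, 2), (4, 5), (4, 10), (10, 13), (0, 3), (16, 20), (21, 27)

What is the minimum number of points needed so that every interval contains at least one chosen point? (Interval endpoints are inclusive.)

5

Process intervals by earliest right end; each time one isn't hit yet, stab at its right endpoint.
By right end: [1,2]  [0,3]  [4,5]  [4,10]  [10,13]  [7,14]  [16,20]  [20,21]  [21,27]
[1,2] uncovered → point at 2; [4,5] uncovered → point at 5; [10,13] uncovered → point at 13; [16,20] uncovered → point at 20; [21,27] uncovered → point at 27.
Points: 2, 5, 13, 20, 27 (5 total).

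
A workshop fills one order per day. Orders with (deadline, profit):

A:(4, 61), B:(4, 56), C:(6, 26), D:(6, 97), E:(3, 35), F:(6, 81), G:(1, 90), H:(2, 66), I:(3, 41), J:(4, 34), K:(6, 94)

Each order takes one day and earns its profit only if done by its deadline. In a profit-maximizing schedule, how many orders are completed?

Take jobs in profit order; each goes to the latest open slot no later than its deadline.
Profit order: D=97 K=94 G=90 F=81 H=66 A=61 B=56 I=41 E=35 J=34 C=26
Assign: D→slot 6, K→slot 5, G→slot 1, F→slot 4, H→slot 2, A→slot 3, B skipped, I skipped, E skipped, J skipped, C skipped.
Slots: [1:G] [2:H] [3:A] [4:F] [5:K] [6:D]
6 of 11 scheduled.

6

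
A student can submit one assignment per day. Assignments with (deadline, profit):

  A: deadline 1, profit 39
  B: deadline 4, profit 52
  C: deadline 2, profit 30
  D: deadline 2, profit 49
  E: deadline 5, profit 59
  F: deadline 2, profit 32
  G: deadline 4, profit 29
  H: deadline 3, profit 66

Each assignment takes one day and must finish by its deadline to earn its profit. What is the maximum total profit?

Take jobs in profit order; each goes to the latest open slot no later than its deadline.
Profit order: H=66 E=59 B=52 D=49 A=39 F=32 C=30 G=29
Assign: H→slot 3, E→slot 5, B→slot 4, D→slot 2, A→slot 1, F skipped, C skipped, G skipped.
Slots: [1:A] [2:D] [3:H] [4:B] [5:E]
Profit = 39 + 49 + 66 + 52 + 59 = 265

265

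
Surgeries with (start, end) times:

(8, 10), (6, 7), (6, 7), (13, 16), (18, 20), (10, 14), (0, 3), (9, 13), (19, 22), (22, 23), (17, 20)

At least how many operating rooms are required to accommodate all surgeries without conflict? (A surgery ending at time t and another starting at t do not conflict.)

3

The answer is the maximum number of intervals overlapping at any instant.
Events (time:±→running): 0:+→1 3:-→0 6:+→1 6:+→2 7:-→1 7:-→0 8:+→1 9:+→2 10:-→1 10:+→2 13:-→1 13:+→2 14:-→1 16:-→0 17:+→1 18:+→2 19:+→3 … peak 3.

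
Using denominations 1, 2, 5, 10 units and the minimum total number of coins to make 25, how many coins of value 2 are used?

0

Greedy: take as many of the largest coin as possible, then repeat with the remainder.
25 − 2×10→5 − 1×5→0
Count of 2: 0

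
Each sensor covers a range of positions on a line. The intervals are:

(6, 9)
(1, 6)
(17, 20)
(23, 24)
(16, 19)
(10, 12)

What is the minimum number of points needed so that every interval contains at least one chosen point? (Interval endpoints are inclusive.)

4

Sort by right endpoint; whenever an interval is uncovered, place a point at its right end.
Sorted: [1,6] [6,9] [10,12] [16,19] [17,20] [23,24]
{[1,6],[6,9]} hit by 6; {[10,12]} hit by 12; {[16,19],[17,20]} hit by 19; {[23,24]} hit by 24.
Points: 6, 12, 19, 24 (4 total).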